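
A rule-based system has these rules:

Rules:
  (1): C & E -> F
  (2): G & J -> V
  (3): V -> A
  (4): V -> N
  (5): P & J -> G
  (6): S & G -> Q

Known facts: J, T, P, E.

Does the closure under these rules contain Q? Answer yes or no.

Round 1: (5) [P & J -> G]. Adds G.
Round 2: (2) [G & J -> V]. Adds V.
Round 3: (3) [V -> A]; (4) [V -> N]. Adds A, N.
Fixed point reached. Q is concluded only by (6); (6) needs S (never derived).

no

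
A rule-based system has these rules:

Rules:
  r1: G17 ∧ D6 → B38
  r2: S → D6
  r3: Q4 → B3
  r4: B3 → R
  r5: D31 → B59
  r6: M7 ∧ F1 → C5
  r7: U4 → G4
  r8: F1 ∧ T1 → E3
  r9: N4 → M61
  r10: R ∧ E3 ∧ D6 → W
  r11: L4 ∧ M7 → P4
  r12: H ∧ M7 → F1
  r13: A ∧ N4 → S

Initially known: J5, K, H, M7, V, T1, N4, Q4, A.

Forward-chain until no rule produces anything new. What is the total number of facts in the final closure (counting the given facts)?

Round 1: r3 [Q4 → B3]; r9 [N4 → M61]; r12 [H ∧ M7 → F1]; r13 [A ∧ N4 → S]. Adds B3, M61, F1, S.
Round 2: r2 [S → D6]; r4 [B3 → R]; r6 [M7 ∧ F1 → C5]; r8 [F1 ∧ T1 → E3]. Adds D6, R, C5, E3.
Round 3: r10 [R ∧ E3 ∧ D6 → W]. Adds W.
Closure: {A, B3, C5, D6, E3, F1, H, J5, K, M61, M7, N4, Q4, R, S, T1, V, W} — 18 facts.

18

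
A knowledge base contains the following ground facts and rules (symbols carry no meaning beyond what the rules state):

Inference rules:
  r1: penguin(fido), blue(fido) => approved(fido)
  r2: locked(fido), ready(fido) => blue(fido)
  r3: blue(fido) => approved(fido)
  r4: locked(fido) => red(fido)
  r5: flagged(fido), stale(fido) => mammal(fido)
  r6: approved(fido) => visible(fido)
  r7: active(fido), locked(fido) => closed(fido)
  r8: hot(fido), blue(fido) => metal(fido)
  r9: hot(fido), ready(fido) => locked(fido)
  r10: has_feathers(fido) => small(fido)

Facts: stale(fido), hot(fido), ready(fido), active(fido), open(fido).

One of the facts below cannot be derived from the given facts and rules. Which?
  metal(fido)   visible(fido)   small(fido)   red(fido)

[1] r9 [hot(fido), ready(fido) => locked(fido)]. ⇒ new: locked(fido).
[2] r2 [locked(fido), ready(fido) => blue(fido)]; r4 [locked(fido) => red(fido)]; r7 [active(fido), locked(fido) => closed(fido)]. ⇒ new: blue(fido), red(fido), closed(fido).
[3] r3 [blue(fido) => approved(fido)]; r8 [hot(fido), blue(fido) => metal(fido)]. ⇒ new: approved(fido), metal(fido).
[4] r6 [approved(fido) => visible(fido)]. ⇒ new: visible(fido).
Derived: metal(fido) (round 3), red(fido) (round 2), visible(fido) (round 4). small(fido) never appears in any round.

small(fido)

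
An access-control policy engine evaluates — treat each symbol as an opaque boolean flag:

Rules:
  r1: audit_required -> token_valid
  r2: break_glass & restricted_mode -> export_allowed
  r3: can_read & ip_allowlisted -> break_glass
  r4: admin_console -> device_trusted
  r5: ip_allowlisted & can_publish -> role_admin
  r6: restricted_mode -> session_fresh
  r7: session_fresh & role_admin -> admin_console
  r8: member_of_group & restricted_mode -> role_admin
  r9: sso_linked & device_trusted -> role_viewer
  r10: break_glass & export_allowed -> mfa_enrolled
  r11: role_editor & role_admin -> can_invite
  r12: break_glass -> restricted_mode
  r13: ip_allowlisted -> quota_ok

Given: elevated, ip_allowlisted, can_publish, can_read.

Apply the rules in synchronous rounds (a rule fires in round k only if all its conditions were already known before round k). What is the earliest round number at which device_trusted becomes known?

Round 1: r3 [can_read & ip_allowlisted -> break_glass]; r5 [ip_allowlisted & can_publish -> role_admin]; r13 [ip_allowlisted -> quota_ok]. New: break_glass, role_admin, quota_ok.
Round 2: r12 [break_glass -> restricted_mode]. New: restricted_mode.
Round 3: r2 [break_glass & restricted_mode -> export_allowed]; r6 [restricted_mode -> session_fresh]. New: export_allowed, session_fresh.
Round 4: r7 [session_fresh & role_admin -> admin_console]; r10 [break_glass & export_allowed -> mfa_enrolled]. New: admin_console, mfa_enrolled.
Round 5: r4 [admin_console -> device_trusted]. New: device_trusted.
device_trusted first appears in round 5.

5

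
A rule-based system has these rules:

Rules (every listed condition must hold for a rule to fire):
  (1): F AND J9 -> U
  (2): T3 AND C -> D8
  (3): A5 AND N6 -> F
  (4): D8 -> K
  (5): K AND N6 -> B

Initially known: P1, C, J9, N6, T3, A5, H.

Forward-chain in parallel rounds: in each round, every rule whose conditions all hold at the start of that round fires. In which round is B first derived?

Round 1: (2) [T3 AND C -> D8]; (3) [A5 AND N6 -> F]. New: D8, F.
Round 2: (1) [F AND J9 -> U]; (4) [D8 -> K]. New: U, K.
Round 3: (5) [K AND N6 -> B]. New: B.
B first appears in round 3.

3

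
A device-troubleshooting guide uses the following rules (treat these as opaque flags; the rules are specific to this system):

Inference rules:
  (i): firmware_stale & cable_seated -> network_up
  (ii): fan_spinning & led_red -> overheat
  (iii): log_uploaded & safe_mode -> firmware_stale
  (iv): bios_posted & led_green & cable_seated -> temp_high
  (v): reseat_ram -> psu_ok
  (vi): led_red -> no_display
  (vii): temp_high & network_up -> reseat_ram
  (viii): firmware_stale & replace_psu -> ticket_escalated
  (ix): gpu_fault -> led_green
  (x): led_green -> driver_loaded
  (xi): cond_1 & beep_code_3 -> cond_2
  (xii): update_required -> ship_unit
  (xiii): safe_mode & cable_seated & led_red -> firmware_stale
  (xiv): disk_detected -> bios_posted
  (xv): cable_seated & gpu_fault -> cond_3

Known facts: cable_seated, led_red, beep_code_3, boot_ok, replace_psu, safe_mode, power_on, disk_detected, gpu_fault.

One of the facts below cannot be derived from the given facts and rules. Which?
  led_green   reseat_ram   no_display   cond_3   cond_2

Round 1 — (vi), (ix), (xiii), (xiv), (xv), derive no_display, led_green, firmware_stale, bios_posted, cond_3.
Round 2 — (i), (iv), (viii), (x), derive network_up, temp_high, ticket_escalated, driver_loaded.
Round 3 — (vii), derive reseat_ram.
Round 4 — (v), derive psu_ok.
Derived: no_display (round 1), reseat_ram (round 3), led_green (round 1), cond_3 (round 1). cond_2 never appears in any round.

cond_2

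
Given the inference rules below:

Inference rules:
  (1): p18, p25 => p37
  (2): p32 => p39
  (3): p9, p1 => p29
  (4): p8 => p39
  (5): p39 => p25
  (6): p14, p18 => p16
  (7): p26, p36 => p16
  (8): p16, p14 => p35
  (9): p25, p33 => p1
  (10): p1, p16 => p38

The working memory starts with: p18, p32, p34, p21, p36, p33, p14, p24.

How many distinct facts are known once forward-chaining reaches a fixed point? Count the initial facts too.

Round 1 fires (2), (6), giving p39, p16.
Round 2 fires (5), (8), giving p25, p35.
Round 3 fires (1), (9), giving p37, p1.
Round 4 fires (10), giving p38.
Closure: {p1, p14, p16, p18, p21, p24, p25, p32, p33, p34, p35, p36, p37, p38, p39} — 15 facts.

15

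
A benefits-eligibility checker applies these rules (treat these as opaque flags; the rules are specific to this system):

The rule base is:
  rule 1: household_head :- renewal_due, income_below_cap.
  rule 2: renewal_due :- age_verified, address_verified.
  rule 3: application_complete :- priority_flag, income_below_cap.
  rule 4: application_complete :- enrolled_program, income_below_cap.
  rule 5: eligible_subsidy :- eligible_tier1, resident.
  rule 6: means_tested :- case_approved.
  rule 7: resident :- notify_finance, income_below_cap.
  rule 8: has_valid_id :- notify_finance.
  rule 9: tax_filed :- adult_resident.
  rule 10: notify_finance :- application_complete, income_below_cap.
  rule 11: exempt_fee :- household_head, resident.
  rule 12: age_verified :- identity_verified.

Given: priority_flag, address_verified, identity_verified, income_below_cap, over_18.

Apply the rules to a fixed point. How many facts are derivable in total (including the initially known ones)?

Round 1 — rule 3, rule 12, derive application_complete, age_verified.
Round 2 — rule 2, rule 10, derive renewal_due, notify_finance.
Round 3 — rule 1, rule 7, rule 8, derive household_head, resident, has_valid_id.
Round 4 — rule 11, derive exempt_fee.
Closure: {address_verified, age_verified, application_complete, exempt_fee, has_valid_id, household_head, identity_verified, income_below_cap, notify_finance, over_18, priority_flag, renewal_due, resident} — 13 facts.

13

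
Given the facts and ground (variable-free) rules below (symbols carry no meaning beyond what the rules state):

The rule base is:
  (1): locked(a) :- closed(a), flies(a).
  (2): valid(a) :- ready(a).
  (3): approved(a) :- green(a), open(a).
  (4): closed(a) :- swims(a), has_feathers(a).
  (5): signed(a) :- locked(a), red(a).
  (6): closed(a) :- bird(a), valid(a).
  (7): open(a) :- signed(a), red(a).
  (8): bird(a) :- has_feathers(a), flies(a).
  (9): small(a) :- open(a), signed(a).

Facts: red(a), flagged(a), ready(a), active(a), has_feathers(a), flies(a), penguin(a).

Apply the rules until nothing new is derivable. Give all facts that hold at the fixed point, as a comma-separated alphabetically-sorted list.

Round 1: (2) [valid(a) :- ready(a).]; (8) [bird(a) :- has_feathers(a), flies(a).]. Adds valid(a), bird(a).
Round 2: (6) [closed(a) :- bird(a), valid(a).]. Adds closed(a).
Round 3: (1) [locked(a) :- closed(a), flies(a).]. Adds locked(a).
Round 4: (5) [signed(a) :- locked(a), red(a).]. Adds signed(a).
Round 5: (7) [open(a) :- signed(a), red(a).]. Adds open(a).
Round 6: (9) [small(a) :- open(a), signed(a).]. Adds small(a).

active(a), bird(a), closed(a), flagged(a), flies(a), has_feathers(a), locked(a), open(a), penguin(a), ready(a), red(a), signed(a), small(a), valid(a)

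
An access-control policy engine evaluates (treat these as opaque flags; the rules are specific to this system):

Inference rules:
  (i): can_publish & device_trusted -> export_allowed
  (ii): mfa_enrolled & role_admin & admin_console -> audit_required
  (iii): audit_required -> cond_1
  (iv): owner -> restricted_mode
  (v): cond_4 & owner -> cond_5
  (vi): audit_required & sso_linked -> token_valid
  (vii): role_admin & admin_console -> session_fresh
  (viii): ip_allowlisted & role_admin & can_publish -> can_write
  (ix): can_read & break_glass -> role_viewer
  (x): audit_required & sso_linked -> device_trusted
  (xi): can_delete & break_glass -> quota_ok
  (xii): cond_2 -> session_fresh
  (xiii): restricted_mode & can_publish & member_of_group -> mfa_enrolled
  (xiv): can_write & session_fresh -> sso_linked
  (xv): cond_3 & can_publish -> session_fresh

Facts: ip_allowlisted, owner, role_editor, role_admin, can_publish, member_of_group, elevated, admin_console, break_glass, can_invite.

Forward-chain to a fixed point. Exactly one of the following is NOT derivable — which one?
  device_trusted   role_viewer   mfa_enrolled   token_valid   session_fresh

role_viewer

Round 1: (iv) [owner -> restricted_mode]; (vii) [role_admin & admin_console -> session_fresh]; (viii) [ip_allowlisted & role_admin & can_publish -> can_write]. New: restricted_mode, session_fresh, can_write.
Round 2: (xiii) [restricted_mode & can_publish & member_of_group -> mfa_enrolled]; (xiv) [can_write & session_fresh -> sso_linked]. New: mfa_enrolled, sso_linked.
Round 3: (ii) [mfa_enrolled & role_admin & admin_console -> audit_required]. New: audit_required.
Round 4: (iii) [audit_required -> cond_1]; (vi) [audit_required & sso_linked -> token_valid]; (x) [audit_required & sso_linked -> device_trusted]. New: cond_1, token_valid, device_trusted.
Round 5: (i) [can_publish & device_trusted -> export_allowed]. New: export_allowed.
Derived: token_valid (round 4), device_trusted (round 4), session_fresh (round 1), mfa_enrolled (round 2). role_viewer never appears in any round.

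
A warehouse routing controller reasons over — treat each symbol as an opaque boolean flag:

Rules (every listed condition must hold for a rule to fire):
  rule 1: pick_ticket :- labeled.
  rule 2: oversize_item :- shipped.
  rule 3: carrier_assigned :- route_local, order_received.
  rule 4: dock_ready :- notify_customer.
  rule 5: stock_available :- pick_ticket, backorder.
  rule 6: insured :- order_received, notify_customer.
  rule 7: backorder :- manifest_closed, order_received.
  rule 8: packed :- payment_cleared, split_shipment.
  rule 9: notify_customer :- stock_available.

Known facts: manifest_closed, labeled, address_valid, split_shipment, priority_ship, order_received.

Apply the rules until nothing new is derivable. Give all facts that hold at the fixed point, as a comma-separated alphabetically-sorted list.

address_valid, backorder, dock_ready, insured, labeled, manifest_closed, notify_customer, order_received, pick_ticket, priority_ship, split_shipment, stock_available

Round 1 fires rule 1, rule 7, giving pick_ticket, backorder.
Round 2 fires rule 5, giving stock_available.
Round 3 fires rule 9, giving notify_customer.
Round 4 fires rule 4, rule 6, giving dock_ready, insured.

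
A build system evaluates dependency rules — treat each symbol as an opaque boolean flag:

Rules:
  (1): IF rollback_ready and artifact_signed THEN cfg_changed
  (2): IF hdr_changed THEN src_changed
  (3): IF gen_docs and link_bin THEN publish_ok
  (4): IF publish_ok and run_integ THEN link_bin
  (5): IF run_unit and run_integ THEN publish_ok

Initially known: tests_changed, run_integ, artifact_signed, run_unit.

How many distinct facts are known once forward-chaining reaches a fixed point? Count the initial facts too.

Round 1: (5) [IF run_unit and run_integ THEN publish_ok]. New: publish_ok.
Round 2: (4) [IF publish_ok and run_integ THEN link_bin]. New: link_bin.
Closure: {artifact_signed, link_bin, publish_ok, run_integ, run_unit, tests_changed} — 6 facts.

6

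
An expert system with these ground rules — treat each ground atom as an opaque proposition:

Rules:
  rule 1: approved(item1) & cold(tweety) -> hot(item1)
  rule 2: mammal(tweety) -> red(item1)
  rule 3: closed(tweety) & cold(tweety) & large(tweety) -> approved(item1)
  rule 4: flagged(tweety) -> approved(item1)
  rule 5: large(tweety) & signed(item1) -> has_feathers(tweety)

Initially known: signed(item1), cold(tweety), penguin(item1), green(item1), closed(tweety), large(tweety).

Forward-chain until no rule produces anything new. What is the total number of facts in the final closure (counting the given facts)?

Round 1 — rule 3, rule 5, derive approved(item1), has_feathers(tweety).
Round 2 — rule 1, derive hot(item1).
Closure: {approved(item1), closed(tweety), cold(tweety), green(item1), has_feathers(tweety), hot(item1), large(tweety), penguin(item1), signed(item1)} — 9 facts.

9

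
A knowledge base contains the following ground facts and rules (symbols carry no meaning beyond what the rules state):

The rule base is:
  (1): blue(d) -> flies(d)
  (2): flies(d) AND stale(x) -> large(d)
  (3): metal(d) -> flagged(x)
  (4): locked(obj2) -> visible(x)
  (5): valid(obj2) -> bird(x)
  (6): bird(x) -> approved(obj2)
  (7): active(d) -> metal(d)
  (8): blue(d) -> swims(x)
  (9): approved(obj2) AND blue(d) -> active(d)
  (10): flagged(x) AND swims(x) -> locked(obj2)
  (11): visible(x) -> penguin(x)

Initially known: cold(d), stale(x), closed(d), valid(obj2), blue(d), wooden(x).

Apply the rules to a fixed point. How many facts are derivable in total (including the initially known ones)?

Round 1 — (1), (5), (8), derive flies(d), bird(x), swims(x).
Round 2 — (2), (6), derive large(d), approved(obj2).
Round 3 — (9), derive active(d).
Round 4 — (7), derive metal(d).
Round 5 — (3), derive flagged(x).
Round 6 — (10), derive locked(obj2).
Round 7 — (4), derive visible(x).
Round 8 — (11), derive penguin(x).
Closure: {active(d), approved(obj2), bird(x), blue(d), closed(d), cold(d), flagged(x), flies(d), large(d), locked(obj2), metal(d), penguin(x), stale(x), swims(x), valid(obj2), visible(x), wooden(x)} — 17 facts.

17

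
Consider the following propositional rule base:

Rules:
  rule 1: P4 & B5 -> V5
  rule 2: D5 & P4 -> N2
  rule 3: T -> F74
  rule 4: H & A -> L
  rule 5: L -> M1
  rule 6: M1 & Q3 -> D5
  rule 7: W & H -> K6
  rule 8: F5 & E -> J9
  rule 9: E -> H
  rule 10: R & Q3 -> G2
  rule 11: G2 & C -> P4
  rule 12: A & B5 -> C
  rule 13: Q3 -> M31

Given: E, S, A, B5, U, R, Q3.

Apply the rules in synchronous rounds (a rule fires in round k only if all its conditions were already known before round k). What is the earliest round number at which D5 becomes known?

Round 1 — rule 9, rule 10, rule 12, rule 13, derive H, G2, C, M31.
Round 2 — rule 4, rule 11, derive L, P4.
Round 3 — rule 1, rule 5, derive V5, M1.
Round 4 — rule 6, derive D5.
D5 first appears in round 4.

4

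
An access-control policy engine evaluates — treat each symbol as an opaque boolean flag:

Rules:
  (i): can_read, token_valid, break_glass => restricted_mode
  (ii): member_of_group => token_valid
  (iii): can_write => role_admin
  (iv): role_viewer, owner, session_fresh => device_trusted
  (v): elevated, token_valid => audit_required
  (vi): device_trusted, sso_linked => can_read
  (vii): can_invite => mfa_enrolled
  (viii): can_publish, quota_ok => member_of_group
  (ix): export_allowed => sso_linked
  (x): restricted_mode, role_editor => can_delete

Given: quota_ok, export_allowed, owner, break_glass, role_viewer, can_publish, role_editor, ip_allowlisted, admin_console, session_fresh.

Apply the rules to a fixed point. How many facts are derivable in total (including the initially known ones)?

17

[1] (iv) [role_viewer, owner, session_fresh => device_trusted]; (viii) [can_publish, quota_ok => member_of_group]; (ix) [export_allowed => sso_linked]. ⇒ new: device_trusted, member_of_group, sso_linked.
[2] (ii) [member_of_group => token_valid]; (vi) [device_trusted, sso_linked => can_read]. ⇒ new: token_valid, can_read.
[3] (i) [can_read, token_valid, break_glass => restricted_mode]. ⇒ new: restricted_mode.
[4] (x) [restricted_mode, role_editor => can_delete]. ⇒ new: can_delete.
Closure: {admin_console, break_glass, can_delete, can_publish, can_read, device_trusted, export_allowed, ip_allowlisted, member_of_group, owner, quota_ok, restricted_mode, role_editor, role_viewer, session_fresh, sso_linked, token_valid} — 17 facts.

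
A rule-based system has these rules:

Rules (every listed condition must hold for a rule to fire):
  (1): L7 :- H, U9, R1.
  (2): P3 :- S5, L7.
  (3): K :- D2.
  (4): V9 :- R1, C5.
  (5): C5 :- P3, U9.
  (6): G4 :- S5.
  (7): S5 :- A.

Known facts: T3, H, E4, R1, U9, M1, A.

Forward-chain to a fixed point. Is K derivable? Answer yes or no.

no

Round 1: (1) [L7 :- H, U9, R1.]; (7) [S5 :- A.]. New: L7, S5.
Round 2: (2) [P3 :- S5, L7.]; (6) [G4 :- S5.]. New: P3, G4.
Round 3: (5) [C5 :- P3, U9.]. New: C5.
Round 4: (4) [V9 :- R1, C5.]. New: V9.
Fixed point reached. K is concluded only by (3); (3) needs D2 (never derived).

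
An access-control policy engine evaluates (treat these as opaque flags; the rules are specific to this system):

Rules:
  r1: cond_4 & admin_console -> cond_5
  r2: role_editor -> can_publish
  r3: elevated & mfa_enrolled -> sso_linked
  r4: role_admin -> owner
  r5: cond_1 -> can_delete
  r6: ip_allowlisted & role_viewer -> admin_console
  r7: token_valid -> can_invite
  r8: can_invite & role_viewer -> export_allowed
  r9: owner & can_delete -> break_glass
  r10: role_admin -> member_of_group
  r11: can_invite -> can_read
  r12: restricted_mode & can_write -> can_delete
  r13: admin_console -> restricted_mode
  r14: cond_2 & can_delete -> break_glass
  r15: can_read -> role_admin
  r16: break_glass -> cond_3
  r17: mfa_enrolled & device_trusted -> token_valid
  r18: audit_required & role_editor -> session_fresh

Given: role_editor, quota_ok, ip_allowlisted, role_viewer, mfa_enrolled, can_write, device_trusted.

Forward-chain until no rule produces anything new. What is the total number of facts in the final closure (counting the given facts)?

Round 1 — r2, r6, r17, derive can_publish, admin_console, token_valid.
Round 2 — r7, r13, derive can_invite, restricted_mode.
Round 3 — r8, r11, r12, derive export_allowed, can_read, can_delete.
Round 4 — r15, derive role_admin.
Round 5 — r4, r10, derive owner, member_of_group.
Round 6 — r9, derive break_glass.
Round 7 — r16, derive cond_3.
Closure: {admin_console, break_glass, can_delete, can_invite, can_publish, can_read, can_write, cond_3, device_trusted, export_allowed, ip_allowlisted, member_of_group, mfa_enrolled, owner, quota_ok, restricted_mode, role_admin, role_editor, role_viewer, token_valid} — 20 facts.

20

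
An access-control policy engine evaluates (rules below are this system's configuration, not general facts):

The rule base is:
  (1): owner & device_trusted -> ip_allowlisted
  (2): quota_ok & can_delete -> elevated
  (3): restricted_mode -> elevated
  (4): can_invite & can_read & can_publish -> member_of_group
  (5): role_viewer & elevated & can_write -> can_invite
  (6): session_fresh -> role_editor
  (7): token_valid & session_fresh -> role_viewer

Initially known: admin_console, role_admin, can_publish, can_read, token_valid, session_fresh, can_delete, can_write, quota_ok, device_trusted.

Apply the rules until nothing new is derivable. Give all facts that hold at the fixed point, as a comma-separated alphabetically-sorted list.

admin_console, can_delete, can_invite, can_publish, can_read, can_write, device_trusted, elevated, member_of_group, quota_ok, role_admin, role_editor, role_viewer, session_fresh, token_valid

Round 1: (2) [quota_ok & can_delete -> elevated]; (6) [session_fresh -> role_editor]; (7) [token_valid & session_fresh -> role_viewer]. New: elevated, role_editor, role_viewer.
Round 2: (5) [role_viewer & elevated & can_write -> can_invite]. New: can_invite.
Round 3: (4) [can_invite & can_read & can_publish -> member_of_group]. New: member_of_group.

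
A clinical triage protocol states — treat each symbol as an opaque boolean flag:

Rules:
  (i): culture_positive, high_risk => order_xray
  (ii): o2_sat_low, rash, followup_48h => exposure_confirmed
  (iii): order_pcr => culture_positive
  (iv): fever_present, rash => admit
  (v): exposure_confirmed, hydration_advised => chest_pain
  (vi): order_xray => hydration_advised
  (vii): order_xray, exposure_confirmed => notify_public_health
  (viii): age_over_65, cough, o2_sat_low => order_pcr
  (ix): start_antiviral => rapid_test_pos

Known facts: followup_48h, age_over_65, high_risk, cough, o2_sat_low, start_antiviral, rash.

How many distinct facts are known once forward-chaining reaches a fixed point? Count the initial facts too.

Round 1 fires (ii), (viii), (ix), giving exposure_confirmed, order_pcr, rapid_test_pos.
Round 2 fires (iii), giving culture_positive.
Round 3 fires (i), giving order_xray.
Round 4 fires (vi), (vii), giving hydration_advised, notify_public_health.
Round 5 fires (v), giving chest_pain.
Closure: {age_over_65, chest_pain, cough, culture_positive, exposure_confirmed, followup_48h, high_risk, hydration_advised, notify_public_health, o2_sat_low, order_pcr, order_xray, rapid_test_pos, rash, start_antiviral} — 15 facts.

15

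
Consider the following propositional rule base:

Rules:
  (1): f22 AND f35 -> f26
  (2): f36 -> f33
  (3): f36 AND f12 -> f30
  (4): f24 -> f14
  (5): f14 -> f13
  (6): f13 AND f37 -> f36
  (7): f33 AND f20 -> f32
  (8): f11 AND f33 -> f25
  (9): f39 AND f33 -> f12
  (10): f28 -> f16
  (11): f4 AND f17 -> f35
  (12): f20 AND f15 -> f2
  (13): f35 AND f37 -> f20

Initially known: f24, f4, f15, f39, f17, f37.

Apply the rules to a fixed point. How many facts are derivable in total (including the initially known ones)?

16

Round 1 — (4), (11), derive f14, f35.
Round 2 — (5), (13), derive f13, f20.
Round 3 — (6), (12), derive f36, f2.
Round 4 — (2), derive f33.
Round 5 — (7), (9), derive f32, f12.
Round 6 — (3), derive f30.
Closure: {f12, f13, f14, f15, f17, f2, f20, f24, f30, f32, f33, f35, f36, f37, f39, f4} — 16 facts.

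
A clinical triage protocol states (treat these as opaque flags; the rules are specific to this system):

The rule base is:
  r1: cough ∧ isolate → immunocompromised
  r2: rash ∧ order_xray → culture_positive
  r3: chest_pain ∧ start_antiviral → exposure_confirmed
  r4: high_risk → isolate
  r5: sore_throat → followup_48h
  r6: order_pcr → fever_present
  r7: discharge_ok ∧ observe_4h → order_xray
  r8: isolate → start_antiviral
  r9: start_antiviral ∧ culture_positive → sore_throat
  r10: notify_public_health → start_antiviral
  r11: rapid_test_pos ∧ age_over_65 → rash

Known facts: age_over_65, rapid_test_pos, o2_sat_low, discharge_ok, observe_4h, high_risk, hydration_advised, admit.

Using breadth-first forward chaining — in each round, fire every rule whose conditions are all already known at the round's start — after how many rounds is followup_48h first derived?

[1] r4 [high_risk → isolate]; r7 [discharge_ok ∧ observe_4h → order_xray]; r11 [rapid_test_pos ∧ age_over_65 → rash]. ⇒ new: isolate, order_xray, rash.
[2] r2 [rash ∧ order_xray → culture_positive]; r8 [isolate → start_antiviral]. ⇒ new: culture_positive, start_antiviral.
[3] r9 [start_antiviral ∧ culture_positive → sore_throat]. ⇒ new: sore_throat.
[4] r5 [sore_throat → followup_48h]. ⇒ new: followup_48h.
followup_48h first appears in round 4.

4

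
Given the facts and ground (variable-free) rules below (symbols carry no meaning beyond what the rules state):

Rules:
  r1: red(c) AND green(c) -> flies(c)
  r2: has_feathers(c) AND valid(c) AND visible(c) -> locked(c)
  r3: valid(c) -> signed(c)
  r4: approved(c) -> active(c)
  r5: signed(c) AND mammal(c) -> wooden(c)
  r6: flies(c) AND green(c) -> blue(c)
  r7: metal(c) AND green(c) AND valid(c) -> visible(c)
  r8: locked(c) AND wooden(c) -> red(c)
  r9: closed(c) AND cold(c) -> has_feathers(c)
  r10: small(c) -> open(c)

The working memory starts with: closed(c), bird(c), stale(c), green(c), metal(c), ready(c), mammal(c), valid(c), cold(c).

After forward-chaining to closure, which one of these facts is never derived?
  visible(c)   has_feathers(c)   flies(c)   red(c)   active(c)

active(c)

Round 1 fires r3, r7, r9, giving signed(c), visible(c), has_feathers(c).
Round 2 fires r2, r5, giving locked(c), wooden(c).
Round 3 fires r8, giving red(c).
Round 4 fires r1, giving flies(c).
Round 5 fires r6, giving blue(c).
Derived: red(c) (round 3), visible(c) (round 1), has_feathers(c) (round 1), flies(c) (round 4). active(c) never appears in any round.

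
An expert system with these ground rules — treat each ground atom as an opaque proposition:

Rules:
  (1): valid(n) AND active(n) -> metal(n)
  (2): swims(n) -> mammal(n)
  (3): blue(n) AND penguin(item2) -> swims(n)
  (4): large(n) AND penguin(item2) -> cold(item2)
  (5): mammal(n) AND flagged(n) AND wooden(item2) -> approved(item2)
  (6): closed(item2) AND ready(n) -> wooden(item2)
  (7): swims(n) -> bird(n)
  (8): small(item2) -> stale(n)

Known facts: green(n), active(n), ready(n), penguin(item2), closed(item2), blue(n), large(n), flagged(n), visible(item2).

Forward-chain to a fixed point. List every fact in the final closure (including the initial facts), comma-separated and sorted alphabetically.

active(n), approved(item2), bird(n), blue(n), closed(item2), cold(item2), flagged(n), green(n), large(n), mammal(n), penguin(item2), ready(n), swims(n), visible(item2), wooden(item2)

Round 1: (3) [blue(n) AND penguin(item2) -> swims(n)]; (4) [large(n) AND penguin(item2) -> cold(item2)]; (6) [closed(item2) AND ready(n) -> wooden(item2)]. New: swims(n), cold(item2), wooden(item2).
Round 2: (2) [swims(n) -> mammal(n)]; (7) [swims(n) -> bird(n)]. New: mammal(n), bird(n).
Round 3: (5) [mammal(n) AND flagged(n) AND wooden(item2) -> approved(item2)]. New: approved(item2).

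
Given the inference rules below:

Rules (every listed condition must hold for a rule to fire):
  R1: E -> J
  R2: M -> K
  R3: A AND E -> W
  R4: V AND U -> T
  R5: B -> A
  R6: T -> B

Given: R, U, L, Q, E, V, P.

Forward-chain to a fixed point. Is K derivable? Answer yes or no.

no

Round 1 fires R1, R4, giving J, T.
Round 2 fires R6, giving B.
Round 3 fires R5, giving A.
Round 4 fires R3, giving W.
Fixed point reached. K is concluded only by R2; R2 needs M (never derived).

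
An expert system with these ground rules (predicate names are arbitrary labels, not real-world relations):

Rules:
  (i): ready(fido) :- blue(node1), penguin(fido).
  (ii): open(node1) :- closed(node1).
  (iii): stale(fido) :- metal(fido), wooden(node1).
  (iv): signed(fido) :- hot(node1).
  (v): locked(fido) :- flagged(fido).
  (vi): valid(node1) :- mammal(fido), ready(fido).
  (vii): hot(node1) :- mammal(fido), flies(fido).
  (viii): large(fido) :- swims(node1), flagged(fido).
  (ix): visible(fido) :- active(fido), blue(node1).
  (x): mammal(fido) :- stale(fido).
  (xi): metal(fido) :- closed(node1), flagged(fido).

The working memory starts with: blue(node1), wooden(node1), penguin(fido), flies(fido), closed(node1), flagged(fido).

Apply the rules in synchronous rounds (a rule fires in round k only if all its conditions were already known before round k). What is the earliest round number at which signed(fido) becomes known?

5

[1] (i) [ready(fido) :- blue(node1), penguin(fido).]; (ii) [open(node1) :- closed(node1).]; (v) [locked(fido) :- flagged(fido).]; (xi) [metal(fido) :- closed(node1), flagged(fido).]. ⇒ new: ready(fido), open(node1), locked(fido), metal(fido).
[2] (iii) [stale(fido) :- metal(fido), wooden(node1).]. ⇒ new: stale(fido).
[3] (x) [mammal(fido) :- stale(fido).]. ⇒ new: mammal(fido).
[4] (vi) [valid(node1) :- mammal(fido), ready(fido).]; (vii) [hot(node1) :- mammal(fido), flies(fido).]. ⇒ new: valid(node1), hot(node1).
[5] (iv) [signed(fido) :- hot(node1).]. ⇒ new: signed(fido).
signed(fido) first appears in round 5.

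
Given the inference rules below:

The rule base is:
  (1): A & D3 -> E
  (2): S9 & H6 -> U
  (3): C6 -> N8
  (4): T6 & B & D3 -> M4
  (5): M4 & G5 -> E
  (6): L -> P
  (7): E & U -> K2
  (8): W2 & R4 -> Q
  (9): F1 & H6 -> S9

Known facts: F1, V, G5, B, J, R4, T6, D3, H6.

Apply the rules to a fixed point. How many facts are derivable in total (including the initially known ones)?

[1] (4) [T6 & B & D3 -> M4]; (9) [F1 & H6 -> S9]. ⇒ new: M4, S9.
[2] (2) [S9 & H6 -> U]; (5) [M4 & G5 -> E]. ⇒ new: U, E.
[3] (7) [E & U -> K2]. ⇒ new: K2.
Closure: {B, D3, E, F1, G5, H6, J, K2, M4, R4, S9, T6, U, V} — 14 facts.

14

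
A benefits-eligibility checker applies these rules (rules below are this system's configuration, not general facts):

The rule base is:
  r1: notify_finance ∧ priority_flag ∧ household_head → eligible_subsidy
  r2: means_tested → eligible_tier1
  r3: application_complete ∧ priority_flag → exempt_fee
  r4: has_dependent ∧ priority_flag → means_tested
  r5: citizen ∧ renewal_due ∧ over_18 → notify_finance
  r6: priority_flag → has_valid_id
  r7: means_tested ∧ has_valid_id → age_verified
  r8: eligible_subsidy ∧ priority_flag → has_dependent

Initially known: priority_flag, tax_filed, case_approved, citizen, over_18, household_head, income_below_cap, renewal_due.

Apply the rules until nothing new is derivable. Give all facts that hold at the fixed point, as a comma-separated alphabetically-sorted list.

[1] r5 [citizen ∧ renewal_due ∧ over_18 → notify_finance]; r6 [priority_flag → has_valid_id]. ⇒ new: notify_finance, has_valid_id.
[2] r1 [notify_finance ∧ priority_flag ∧ household_head → eligible_subsidy]. ⇒ new: eligible_subsidy.
[3] r8 [eligible_subsidy ∧ priority_flag → has_dependent]. ⇒ new: has_dependent.
[4] r4 [has_dependent ∧ priority_flag → means_tested]. ⇒ new: means_tested.
[5] r2 [means_tested → eligible_tier1]; r7 [means_tested ∧ has_valid_id → age_verified]. ⇒ new: eligible_tier1, age_verified.

age_verified, case_approved, citizen, eligible_subsidy, eligible_tier1, has_dependent, has_valid_id, household_head, income_below_cap, means_tested, notify_finance, over_18, priority_flag, renewal_due, tax_filed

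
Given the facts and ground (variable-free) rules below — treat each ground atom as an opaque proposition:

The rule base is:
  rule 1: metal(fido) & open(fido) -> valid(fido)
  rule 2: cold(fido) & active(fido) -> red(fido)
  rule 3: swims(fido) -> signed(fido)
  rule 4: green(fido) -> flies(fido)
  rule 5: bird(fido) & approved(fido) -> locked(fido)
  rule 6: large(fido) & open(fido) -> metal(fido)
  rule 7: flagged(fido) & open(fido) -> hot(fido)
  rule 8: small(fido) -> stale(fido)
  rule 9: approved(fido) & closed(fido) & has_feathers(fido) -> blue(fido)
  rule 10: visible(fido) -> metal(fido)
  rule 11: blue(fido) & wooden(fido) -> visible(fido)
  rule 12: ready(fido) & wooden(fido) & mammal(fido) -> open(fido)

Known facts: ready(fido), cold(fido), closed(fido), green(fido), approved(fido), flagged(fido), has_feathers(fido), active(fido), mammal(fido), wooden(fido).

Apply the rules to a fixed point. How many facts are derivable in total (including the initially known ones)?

18

Round 1: rule 2 [cold(fido) & active(fido) -> red(fido)]; rule 4 [green(fido) -> flies(fido)]; rule 9 [approved(fido) & closed(fido) & has_feathers(fido) -> blue(fido)]; rule 12 [ready(fido) & wooden(fido) & mammal(fido) -> open(fido)]. Adds red(fido), flies(fido), blue(fido), open(fido).
Round 2: rule 7 [flagged(fido) & open(fido) -> hot(fido)]; rule 11 [blue(fido) & wooden(fido) -> visible(fido)]. Adds hot(fido), visible(fido).
Round 3: rule 10 [visible(fido) -> metal(fido)]. Adds metal(fido).
Round 4: rule 1 [metal(fido) & open(fido) -> valid(fido)]. Adds valid(fido).
Closure: {active(fido), approved(fido), blue(fido), closed(fido), cold(fido), flagged(fido), flies(fido), green(fido), has_feathers(fido), hot(fido), mammal(fido), metal(fido), open(fido), ready(fido), red(fido), valid(fido), visible(fido), wooden(fido)} — 18 facts.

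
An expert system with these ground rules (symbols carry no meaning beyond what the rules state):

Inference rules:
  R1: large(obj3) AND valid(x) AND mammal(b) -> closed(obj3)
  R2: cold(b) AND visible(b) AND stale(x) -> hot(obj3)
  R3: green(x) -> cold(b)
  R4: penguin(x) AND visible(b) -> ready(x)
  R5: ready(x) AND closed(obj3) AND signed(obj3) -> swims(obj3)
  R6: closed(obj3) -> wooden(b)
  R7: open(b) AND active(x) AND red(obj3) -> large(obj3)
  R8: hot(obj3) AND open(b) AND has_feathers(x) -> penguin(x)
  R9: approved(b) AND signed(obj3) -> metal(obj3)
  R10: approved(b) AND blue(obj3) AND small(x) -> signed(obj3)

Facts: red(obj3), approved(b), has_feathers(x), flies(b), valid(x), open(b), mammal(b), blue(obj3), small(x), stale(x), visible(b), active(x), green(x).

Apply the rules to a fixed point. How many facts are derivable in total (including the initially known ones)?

23

Round 1: R3 [green(x) -> cold(b)]; R7 [open(b) AND active(x) AND red(obj3) -> large(obj3)]; R10 [approved(b) AND blue(obj3) AND small(x) -> signed(obj3)]. New: cold(b), large(obj3), signed(obj3).
Round 2: R1 [large(obj3) AND valid(x) AND mammal(b) -> closed(obj3)]; R2 [cold(b) AND visible(b) AND stale(x) -> hot(obj3)]; R9 [approved(b) AND signed(obj3) -> metal(obj3)]. New: closed(obj3), hot(obj3), metal(obj3).
Round 3: R6 [closed(obj3) -> wooden(b)]; R8 [hot(obj3) AND open(b) AND has_feathers(x) -> penguin(x)]. New: wooden(b), penguin(x).
Round 4: R4 [penguin(x) AND visible(b) -> ready(x)]. New: ready(x).
Round 5: R5 [ready(x) AND closed(obj3) AND signed(obj3) -> swims(obj3)]. New: swims(obj3).
Closure: {active(x), approved(b), blue(obj3), closed(obj3), cold(b), flies(b), green(x), has_feathers(x), hot(obj3), large(obj3), mammal(b), metal(obj3), open(b), penguin(x), ready(x), red(obj3), signed(obj3), small(x), stale(x), swims(obj3), valid(x), visible(b), wooden(b)} — 23 facts.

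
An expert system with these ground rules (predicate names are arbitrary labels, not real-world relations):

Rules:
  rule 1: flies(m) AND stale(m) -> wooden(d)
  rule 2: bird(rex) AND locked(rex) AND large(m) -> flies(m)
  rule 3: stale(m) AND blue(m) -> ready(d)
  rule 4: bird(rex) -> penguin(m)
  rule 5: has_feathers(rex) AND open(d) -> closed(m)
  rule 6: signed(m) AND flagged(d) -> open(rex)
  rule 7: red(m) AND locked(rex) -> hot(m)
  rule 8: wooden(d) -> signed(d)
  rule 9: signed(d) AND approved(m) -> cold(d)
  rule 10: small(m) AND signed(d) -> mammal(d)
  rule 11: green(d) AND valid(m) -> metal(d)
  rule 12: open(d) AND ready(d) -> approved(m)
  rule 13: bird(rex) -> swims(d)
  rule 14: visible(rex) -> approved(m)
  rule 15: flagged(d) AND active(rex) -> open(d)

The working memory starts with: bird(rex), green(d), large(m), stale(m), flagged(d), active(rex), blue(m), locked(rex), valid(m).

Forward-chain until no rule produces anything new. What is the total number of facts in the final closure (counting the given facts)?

19

Round 1: rule 2 [bird(rex) AND locked(rex) AND large(m) -> flies(m)]; rule 3 [stale(m) AND blue(m) -> ready(d)]; rule 4 [bird(rex) -> penguin(m)]; rule 11 [green(d) AND valid(m) -> metal(d)]; rule 13 [bird(rex) -> swims(d)]; rule 15 [flagged(d) AND active(rex) -> open(d)]. Adds flies(m), ready(d), penguin(m), metal(d), swims(d), open(d).
Round 2: rule 1 [flies(m) AND stale(m) -> wooden(d)]; rule 12 [open(d) AND ready(d) -> approved(m)]. Adds wooden(d), approved(m).
Round 3: rule 8 [wooden(d) -> signed(d)]. Adds signed(d).
Round 4: rule 9 [signed(d) AND approved(m) -> cold(d)]. Adds cold(d).
Closure: {active(rex), approved(m), bird(rex), blue(m), cold(d), flagged(d), flies(m), green(d), large(m), locked(rex), metal(d), open(d), penguin(m), ready(d), signed(d), stale(m), swims(d), valid(m), wooden(d)} — 19 facts.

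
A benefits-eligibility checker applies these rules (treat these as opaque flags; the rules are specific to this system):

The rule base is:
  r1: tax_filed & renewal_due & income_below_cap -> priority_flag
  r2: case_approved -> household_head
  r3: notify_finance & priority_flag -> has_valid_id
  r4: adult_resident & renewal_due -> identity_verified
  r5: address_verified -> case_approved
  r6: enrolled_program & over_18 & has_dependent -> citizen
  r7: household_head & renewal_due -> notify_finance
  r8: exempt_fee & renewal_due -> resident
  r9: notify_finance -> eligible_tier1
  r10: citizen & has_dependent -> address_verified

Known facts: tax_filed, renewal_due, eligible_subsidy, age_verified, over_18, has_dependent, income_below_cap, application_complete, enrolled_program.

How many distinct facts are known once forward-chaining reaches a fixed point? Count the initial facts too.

17

Round 1 — r1, r6, derive priority_flag, citizen.
Round 2 — r10, derive address_verified.
Round 3 — r5, derive case_approved.
Round 4 — r2, derive household_head.
Round 5 — r7, derive notify_finance.
Round 6 — r3, r9, derive has_valid_id, eligible_tier1.
Closure: {address_verified, age_verified, application_complete, case_approved, citizen, eligible_subsidy, eligible_tier1, enrolled_program, has_dependent, has_valid_id, household_head, income_below_cap, notify_finance, over_18, priority_flag, renewal_due, tax_filed} — 17 facts.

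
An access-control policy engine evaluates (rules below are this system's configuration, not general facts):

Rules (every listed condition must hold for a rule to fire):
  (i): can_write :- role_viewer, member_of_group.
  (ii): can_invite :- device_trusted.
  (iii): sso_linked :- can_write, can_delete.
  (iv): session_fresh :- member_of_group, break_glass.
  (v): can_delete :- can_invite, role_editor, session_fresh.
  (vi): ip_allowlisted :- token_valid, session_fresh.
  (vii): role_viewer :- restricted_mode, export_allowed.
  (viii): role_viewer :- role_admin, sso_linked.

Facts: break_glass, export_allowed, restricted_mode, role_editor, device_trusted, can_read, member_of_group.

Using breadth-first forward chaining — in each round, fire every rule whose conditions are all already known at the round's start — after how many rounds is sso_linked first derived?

Round 1: (ii) [can_invite :- device_trusted.]; (iv) [session_fresh :- member_of_group, break_glass.]; (vii) [role_viewer :- restricted_mode, export_allowed.]. Adds can_invite, session_fresh, role_viewer.
Round 2: (i) [can_write :- role_viewer, member_of_group.]; (v) [can_delete :- can_invite, role_editor, session_fresh.]. Adds can_write, can_delete.
Round 3: (iii) [sso_linked :- can_write, can_delete.]. Adds sso_linked.
sso_linked first appears in round 3.

3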